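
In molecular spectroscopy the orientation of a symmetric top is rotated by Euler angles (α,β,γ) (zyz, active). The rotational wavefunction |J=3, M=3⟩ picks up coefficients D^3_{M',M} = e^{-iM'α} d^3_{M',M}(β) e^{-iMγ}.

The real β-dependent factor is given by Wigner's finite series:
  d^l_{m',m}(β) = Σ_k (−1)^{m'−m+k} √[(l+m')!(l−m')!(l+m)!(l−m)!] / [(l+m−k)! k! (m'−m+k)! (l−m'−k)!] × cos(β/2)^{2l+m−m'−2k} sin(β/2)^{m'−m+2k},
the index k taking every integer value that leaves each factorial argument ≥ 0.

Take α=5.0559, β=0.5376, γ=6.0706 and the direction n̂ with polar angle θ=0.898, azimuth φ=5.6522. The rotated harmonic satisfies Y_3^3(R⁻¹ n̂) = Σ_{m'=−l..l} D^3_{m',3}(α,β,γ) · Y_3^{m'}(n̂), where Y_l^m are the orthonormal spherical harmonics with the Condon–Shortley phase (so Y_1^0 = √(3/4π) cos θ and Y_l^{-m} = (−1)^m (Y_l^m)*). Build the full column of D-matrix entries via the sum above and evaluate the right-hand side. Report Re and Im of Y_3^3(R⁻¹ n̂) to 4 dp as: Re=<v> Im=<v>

Need the full column D^3_{m',3} for m'=−3..3 at α=5.0559, β=0.5376, γ=6.0706.
cos(β/2)=0.964090, sin(β/2)=0.265575
d^3_{-3,3}: single k=6 term ⇒ +0.000351;  D = -0.000349-0.000034i
d^3_{-2,3}: single k=5 term ⇒ +0.003120;  D = -0.000760-0.003026i
d^3_{-1,3}: single k=4 term ⇒ +0.017907;  D = +0.014885-0.009956i
d^3_{0,3}: single k=3 term ⇒ +0.075063;  D = +0.060308+0.044692i
d^3_{1,3}: single k=2 term ⇒ +0.235988;  D = -0.068441+0.225846i
d^3_{2,3}: single k=1 term ⇒ +0.541815;  D = -0.541157+0.026682i
d^3_{3,3}: single k=0 term ⇒ +0.802983;  D = -0.307346-0.741835i
Y_3^{m'}(θ=0.898,φ=5.6522) and Σ D·Y over m':
  (-0.0003-0.0000i)·(-0.0632+0.1893i)  (-0.0008-0.0030i)·(+0.1184+0.3711i)  (+0.0149-0.0100i)·(+0.1922+0.1404i)  (+0.0603+0.0447i)·(-0.2461+0.0000i)  (-0.0684+0.2258i)·(-0.1922+0.1404i)  (-0.5412+0.0267i)·(+0.1184-0.3711i)  (-0.3073-0.7418i)·(+0.0632+0.1893i)
Y_3^3(R⁻¹ n̂) = +0.038768+0.034386i

Re=0.0388 Im=0.0344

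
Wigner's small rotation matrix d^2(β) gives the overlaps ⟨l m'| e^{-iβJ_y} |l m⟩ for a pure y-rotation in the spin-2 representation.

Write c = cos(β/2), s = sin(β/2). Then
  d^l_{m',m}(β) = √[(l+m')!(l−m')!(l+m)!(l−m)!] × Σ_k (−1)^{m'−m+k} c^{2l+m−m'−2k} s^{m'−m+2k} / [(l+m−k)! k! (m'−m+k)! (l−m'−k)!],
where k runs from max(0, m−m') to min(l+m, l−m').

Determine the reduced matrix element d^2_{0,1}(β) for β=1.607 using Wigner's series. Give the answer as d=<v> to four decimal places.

d^2_{0,1}(β=1.607) via Wigner's sum:
With c≡cos(β/2)=0.694192 and s≡sin(β/2)=0.719790, N=[2·2·6·1]^{1/2}=4.898979
The bounds max(0,m−m')=1 and min(l+m,l−m')=2 give 2 terms
  k=1: (−1)^0·4.8990/(2)·0.6942^3·0.7198^1 = +0.589820
  k=2: (−1)^1·4.8990/(2)·0.6942^1·0.7198^3 = -0.634122
d^2_{0,1}(1.607) = +0.589820 -0.634122 = -0.044302

d=-0.0443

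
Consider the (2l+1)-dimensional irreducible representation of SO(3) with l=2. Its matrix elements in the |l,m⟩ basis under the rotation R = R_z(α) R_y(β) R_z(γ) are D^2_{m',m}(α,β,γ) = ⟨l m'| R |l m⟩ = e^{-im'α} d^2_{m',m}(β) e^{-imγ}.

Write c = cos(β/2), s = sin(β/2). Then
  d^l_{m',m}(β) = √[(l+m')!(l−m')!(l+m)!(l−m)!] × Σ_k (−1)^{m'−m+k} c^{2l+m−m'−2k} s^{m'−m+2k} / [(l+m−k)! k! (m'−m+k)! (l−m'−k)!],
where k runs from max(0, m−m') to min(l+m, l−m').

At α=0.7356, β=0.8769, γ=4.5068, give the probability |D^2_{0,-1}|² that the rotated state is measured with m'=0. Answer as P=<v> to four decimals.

First d^2_{0,-1}(β=0.8769), then the phase factors e^{-i(0)α} and e^{-i(-1)γ}:
Half-angle: c=0.905411, s=0.424537. N=√(2·2·1·6)=4.898979
k∈{0,1} keeps every argument non-negative
  k=0: (−1)^1·4.8990/(2)·0.9054^3·0.4245^1 = -0.771841
  k=1: (−1)^2·4.8990/(2)·0.9054^1·0.4245^3 = +0.169694
d^2_{0,-1}(0.8769) = -0.771841 +0.169694 = -0.602147
|D^2_{0,-1}|² = |d^2_{0,-1}(β)|² = (-0.602147)² = 0.362581 (the z-rotation phases have unit modulus)

P=0.3626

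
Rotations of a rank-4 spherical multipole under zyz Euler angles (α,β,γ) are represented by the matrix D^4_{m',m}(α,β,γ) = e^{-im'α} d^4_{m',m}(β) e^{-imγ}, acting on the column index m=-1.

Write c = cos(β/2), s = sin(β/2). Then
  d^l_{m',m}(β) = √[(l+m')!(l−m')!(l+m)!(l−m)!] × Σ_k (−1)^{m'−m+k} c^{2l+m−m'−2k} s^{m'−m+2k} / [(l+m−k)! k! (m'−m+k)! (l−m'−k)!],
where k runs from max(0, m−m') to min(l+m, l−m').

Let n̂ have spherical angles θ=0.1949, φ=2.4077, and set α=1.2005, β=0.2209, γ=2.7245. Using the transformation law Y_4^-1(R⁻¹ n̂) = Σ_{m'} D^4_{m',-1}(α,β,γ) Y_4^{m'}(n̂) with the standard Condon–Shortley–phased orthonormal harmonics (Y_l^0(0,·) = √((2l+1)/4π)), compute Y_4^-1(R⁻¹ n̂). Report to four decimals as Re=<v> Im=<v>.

Re=0.3468 Im=0.1758

Need the full column D^4_{m',-1} for m'=−4..4 at α=1.2005, β=0.2209, γ=2.7245.
cos(β/2)=0.993907, sin(β/2)=0.110226
d^4_{-4,-1}: single k=3 term ⇒ +0.009720;  D = +0.003127+0.009203i
d^4_{-3,-1}: k∈[2..3] ⇒ +0.092963 -0.001906 = +0.091057;  D = +0.090974+0.003897i
d^4_{-2,-1}: k∈[1..3] ⇒ +0.448061 -0.027554 +0.000226 = +0.420734;  D = +0.168908-0.385340i
d^4_{-1,-1}: k∈[0..3] ⇒ +0.952280 -0.175683 +0.004321 -0.000018 = +0.780901;  D = -0.553278-0.551080i
d^4_{0,-1}: k∈[0..3] ⇒ -0.472298 +0.034853 -0.000429 +0.000001 = -0.437873;  D = +0.400334-0.177384i
d^4_{1,-1}: k∈[0..3] ⇒ +0.117122 -0.004321 +0.000027 -0.000000 = +0.112827;  D = +0.005278+0.112703i
d^4_{2,-1}: k∈[0..2] ⇒ -0.018369 +0.000339 -0.000001 = -0.018031;  D = -0.017096-0.005732i
d^4_{3,-1}: k∈[0..1] ⇒ +0.001906 -0.000014 = +0.001892;  D = +0.001210-0.001454i
d^4_{4,-1}: single k=0 term ⇒ -0.000120;  D = +0.000058+0.000105i
Y_4^{m'}(θ=0.1949,φ=2.4077) and Σ D·Y over m':
  (+0.0031+0.0092i)·(-0.0006+0.0001i)  (+0.0910+0.0039i)·(+0.0053-0.0072i)  (+0.1689-0.3853i)·(+0.0074+0.0716i)  (-0.5533-0.5511i)·(-0.2495-0.2250i)  (+0.4003-0.1774i)·(+0.6928+0.0000i)  (+0.0053+0.1127i)·(+0.2495-0.2250i)  (-0.0171-0.0057i)·(+0.0074-0.0716i)  (+0.0012-0.0015i)·(-0.0053-0.0072i)  (+0.0001+0.0001i)·(-0.0006-0.0001i)
Y_4^-1(R⁻¹ n̂) = +0.346842+0.175790i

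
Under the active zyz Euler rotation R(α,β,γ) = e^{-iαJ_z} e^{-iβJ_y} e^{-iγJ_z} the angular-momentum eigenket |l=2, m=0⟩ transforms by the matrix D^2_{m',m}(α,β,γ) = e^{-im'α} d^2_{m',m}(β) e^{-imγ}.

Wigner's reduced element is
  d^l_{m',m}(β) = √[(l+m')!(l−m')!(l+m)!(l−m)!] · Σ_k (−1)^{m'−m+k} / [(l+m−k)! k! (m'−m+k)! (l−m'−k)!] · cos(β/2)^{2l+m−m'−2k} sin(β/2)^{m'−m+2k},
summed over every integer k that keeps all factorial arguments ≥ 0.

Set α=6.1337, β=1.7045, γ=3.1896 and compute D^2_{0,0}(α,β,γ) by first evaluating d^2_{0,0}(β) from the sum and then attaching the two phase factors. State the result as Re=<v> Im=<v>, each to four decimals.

Split into d^2_{0,0}(β=1.7045) × two z-phases.
With c≡cos(β/2)=0.658291 and s≡sin(β/2)=0.752763, N=[2·2·2·2]^{1/2}=4.000000
Admissible k: 0..2 (factorial args all ≥0)
  k=0: (−1)^0·4.0000/(4)·0.6583^4·0.7528^0 = +0.187790
  k=1: (−1)^1·4.0000/(1)·0.6583^2·0.7528^2 = -0.982230
  k=2: (−1)^2·4.0000/(4)·0.6583^0·0.7528^4 = +0.321095
d^2_{0,0}(1.7045) = +0.187790 -0.982230 +0.321095 = -0.473344
Phases: e^{-i·(0)·6.1337}=+1.000000+0.000000i, e^{-i·(0)·3.1896}=+1.000000+0.000000i ⇒ D=-0.473344+0.000000i

Re=-0.4733 Im=0.0000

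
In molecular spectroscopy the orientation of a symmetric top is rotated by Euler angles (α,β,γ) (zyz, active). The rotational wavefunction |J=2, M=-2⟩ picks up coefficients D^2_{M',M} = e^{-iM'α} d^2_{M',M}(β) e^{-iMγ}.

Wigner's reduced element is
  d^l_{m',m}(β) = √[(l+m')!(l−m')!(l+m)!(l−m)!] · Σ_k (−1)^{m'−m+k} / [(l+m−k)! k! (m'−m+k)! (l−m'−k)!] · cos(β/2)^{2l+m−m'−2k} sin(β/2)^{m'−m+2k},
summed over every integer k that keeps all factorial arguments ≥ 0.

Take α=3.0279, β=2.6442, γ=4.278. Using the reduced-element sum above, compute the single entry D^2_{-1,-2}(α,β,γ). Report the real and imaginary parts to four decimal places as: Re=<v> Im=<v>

First d^2_{-1,-2}(β=2.6442), then the phase factors e^{-i(-1)α} and e^{-i(-2)γ}:
Half-angle: c=0.246141, s=0.969234. N=√(1·6·1·24)=12.000000
The bounds max(0,m−m')=0 and min(l+m,l−m')=0 give 1 term
  k=0: (−1)^1·12.0000/(6)·0.2461^3·0.9692^1 = -0.028907
d^2_{-1,-2}(2.6442) = -0.028907
Attach z-rotation phases: D = e^{-i(-1)(3.0279)}·(-0.028907)·e^{-i(-2)(4.278)} = -0.016043+0.024047i

Re=-0.0160 Im=0.0240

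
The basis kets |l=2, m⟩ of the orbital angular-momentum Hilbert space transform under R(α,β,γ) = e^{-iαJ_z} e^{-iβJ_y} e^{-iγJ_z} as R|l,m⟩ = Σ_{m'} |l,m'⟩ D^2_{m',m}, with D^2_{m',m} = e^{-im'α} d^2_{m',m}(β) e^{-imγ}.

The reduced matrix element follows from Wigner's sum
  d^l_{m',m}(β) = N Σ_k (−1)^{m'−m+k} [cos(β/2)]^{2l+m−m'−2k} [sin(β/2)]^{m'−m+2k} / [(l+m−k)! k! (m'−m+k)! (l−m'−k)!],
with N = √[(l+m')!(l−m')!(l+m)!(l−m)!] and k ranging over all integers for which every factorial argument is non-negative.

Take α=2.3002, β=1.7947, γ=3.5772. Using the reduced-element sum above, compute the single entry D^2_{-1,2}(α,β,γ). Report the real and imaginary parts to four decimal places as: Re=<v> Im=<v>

First d^2_{-1,2}(β=1.7947), then the phase factors e^{-i(-1)α} and e^{-i(2)γ}:
Half-angle: c=0.623684, s=0.781677. N=√(1·6·24·1)=12.000000
k: max(0,(2)−(-1))=3 … min(2+(2),2−(-1))=3
  k=3: (−1)^0·12.0000/(6)·0.6237^1·0.7817^3 = +0.595767
d^2_{-1,2}(1.7947) = +0.595767
D = (-0.666425+0.745572i)·(+0.595767)·(+0.643898-0.765112i) = +0.084203+0.589786i

Re=0.0842 Im=0.5898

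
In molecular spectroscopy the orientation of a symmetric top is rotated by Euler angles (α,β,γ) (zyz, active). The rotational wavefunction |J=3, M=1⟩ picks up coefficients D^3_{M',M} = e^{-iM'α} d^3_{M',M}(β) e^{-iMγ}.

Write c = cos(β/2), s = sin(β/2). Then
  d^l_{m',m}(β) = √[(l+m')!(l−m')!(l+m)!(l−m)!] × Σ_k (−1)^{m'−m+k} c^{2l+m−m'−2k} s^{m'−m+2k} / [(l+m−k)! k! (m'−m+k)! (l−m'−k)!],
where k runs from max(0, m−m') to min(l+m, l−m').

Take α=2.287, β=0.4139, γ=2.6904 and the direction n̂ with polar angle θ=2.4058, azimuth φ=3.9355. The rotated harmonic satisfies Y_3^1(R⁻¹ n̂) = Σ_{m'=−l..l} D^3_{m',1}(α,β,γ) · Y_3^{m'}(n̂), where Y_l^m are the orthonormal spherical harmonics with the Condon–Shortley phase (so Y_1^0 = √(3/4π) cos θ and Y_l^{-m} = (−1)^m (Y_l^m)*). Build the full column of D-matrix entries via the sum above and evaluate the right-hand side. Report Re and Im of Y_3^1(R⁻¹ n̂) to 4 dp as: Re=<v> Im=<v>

Re=-0.0311 Im=0.3328

Need the full column D^3_{m',1} for m'=−3..3 at α=2.287, β=0.4139, γ=2.6904.
cos(β/2)=0.978662, sin(β/2)=0.205476
d^3_{-3,1}: single k=4 term ⇒ +0.006612;  D = -0.003410-0.005665i
d^3_{-2,1}: k∈[3..4] ⇒ +0.051429 -0.001134 = +0.050296;  D = -0.015477+0.047855i
d^3_{-1,1}: k∈[2..4] ⇒ +0.232383 -0.013658 +0.000075 = +0.218800;  D = +0.201237-0.085889i
d^3_{0,1}: k∈[1..3] ⇒ +0.639022 -0.084507 +0.001242 = +0.555756;  D = -0.500141-0.242332i
d^3_{1,1}: k∈[0..2] ⇒ +0.878611 -0.309844 +0.010244 = +0.579011;  D = +0.151655+0.558798i
d^3_{2,1}: k∈[0..1] ⇒ -0.583344 +0.051429 = -0.531915;  D = -0.295752+0.442114i
d^3_{3,1}: single k=0 term ⇒ +0.150003;  D = -0.148802+0.018943i
Y_3^{m'}(θ=2.4058,φ=3.9355) and Σ D·Y over m':
  (-0.0034-0.0057i)·(+0.0914+0.0869i)  (-0.0155+0.0479i)·(+0.0058+0.3412i)  (+0.2012-0.0859i)·(-0.2658+0.2703i)  (-0.5001-0.2423i)·(+0.0698+0.0000i)  (+0.1517+0.5588i)·(+0.2658+0.2703i)  (-0.2958+0.4421i)·(+0.0058-0.3412i)  (-0.1488+0.0189i)·(-0.0914+0.0869i)
Y_3^1(R⁻¹ n̂) = -0.031064+0.332812i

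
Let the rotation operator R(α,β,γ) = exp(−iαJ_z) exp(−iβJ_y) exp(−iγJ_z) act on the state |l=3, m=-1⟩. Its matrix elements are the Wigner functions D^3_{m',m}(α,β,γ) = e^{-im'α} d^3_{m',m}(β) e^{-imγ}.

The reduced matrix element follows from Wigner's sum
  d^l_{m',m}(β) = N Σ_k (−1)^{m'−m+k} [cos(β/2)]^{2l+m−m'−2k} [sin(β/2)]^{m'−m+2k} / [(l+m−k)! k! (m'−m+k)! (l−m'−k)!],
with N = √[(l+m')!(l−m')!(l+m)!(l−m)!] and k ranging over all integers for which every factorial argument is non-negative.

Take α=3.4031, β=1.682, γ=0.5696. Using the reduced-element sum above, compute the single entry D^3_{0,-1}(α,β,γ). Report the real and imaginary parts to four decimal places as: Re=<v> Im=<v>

Re=0.3401 Im=0.2178

Split into d^3_{0,-1}(β=1.682) × two z-phases.
Half-angle: c=0.666718, s=0.745310. N=√(6·6·2·24)=41.569219
k: max(0,(-1)−(0))=0 … min(3+(-1),3−(0))=2
  k=0: (−1)^1·41.5692/(12)·0.6667^5·0.7453^1 = -0.340125
  k=1: (−1)^2·41.5692/(4)·0.6667^3·0.7453^3 = +1.275115
  k=2: (−1)^3·41.5692/(12)·0.6667^1·0.7453^5 = -0.531151
d^3_{0,-1}(1.682) = -0.340125 +1.275115 -0.531151 = +0.403839
D = (+1.000000+0.000000i)·(+0.403839)·(+0.842117+0.539295i) = +0.340080+0.217789i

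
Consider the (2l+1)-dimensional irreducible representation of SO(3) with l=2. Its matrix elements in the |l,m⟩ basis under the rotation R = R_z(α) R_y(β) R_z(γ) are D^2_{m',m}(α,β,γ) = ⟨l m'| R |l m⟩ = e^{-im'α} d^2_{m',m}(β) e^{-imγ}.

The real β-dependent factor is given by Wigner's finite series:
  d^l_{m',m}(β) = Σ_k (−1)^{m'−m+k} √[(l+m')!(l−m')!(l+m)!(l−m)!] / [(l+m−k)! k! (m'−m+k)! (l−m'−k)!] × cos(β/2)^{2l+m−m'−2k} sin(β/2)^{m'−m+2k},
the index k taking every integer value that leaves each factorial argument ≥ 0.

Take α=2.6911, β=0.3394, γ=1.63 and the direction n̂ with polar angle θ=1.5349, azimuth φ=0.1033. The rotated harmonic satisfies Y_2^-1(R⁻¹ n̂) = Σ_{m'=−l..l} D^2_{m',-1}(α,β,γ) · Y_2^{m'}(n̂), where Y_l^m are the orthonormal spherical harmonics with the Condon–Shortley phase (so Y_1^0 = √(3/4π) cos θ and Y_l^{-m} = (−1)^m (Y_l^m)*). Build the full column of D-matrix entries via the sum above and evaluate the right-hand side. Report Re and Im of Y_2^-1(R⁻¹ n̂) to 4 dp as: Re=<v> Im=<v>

Re=0.0917 Im=0.1623

Need the full column D^2_{m',-1} for m'=−2..2 at α=2.6911, β=0.3394, γ=1.63.
cos(β/2)=0.985635, sin(β/2)=0.168887
d^2_{-2,-1}: single k=1 term ⇒ +0.323426;  D = +0.241221+0.215445i
d^2_{-1,-1}: k∈[0..1] ⇒ +0.943768 -0.083127 = +0.860641;  D = -0.328231-0.795592i
d^2_{0,-1}: k∈[0..1] ⇒ -0.396114 +0.011630 = -0.384484;  D = +0.022750-0.383810i
d^2_{1,-1}: k∈[0..1] ⇒ +0.083127 -0.000814 = +0.082314;  D = +0.040162-0.071851i
d^2_{2,-1}: single k=0 term ⇒ -0.009496;  D = +0.007780-0.005445i
Y_2^{m'}(θ=1.5349,φ=0.1033) and Σ D·Y over m':
  (+0.2412+0.2154i)·(+0.3776-0.0791i)  (-0.3282-0.7956i)·(+0.0276-0.0029i)  (+0.0227-0.3838i)·(-0.3142+0.0000i)  (+0.0402-0.0719i)·(-0.0276-0.0029i)  (+0.0078-0.0054i)·(+0.3776+0.0791i)
Y_2^-1(R⁻¹ n̂) = +0.091718+0.162276i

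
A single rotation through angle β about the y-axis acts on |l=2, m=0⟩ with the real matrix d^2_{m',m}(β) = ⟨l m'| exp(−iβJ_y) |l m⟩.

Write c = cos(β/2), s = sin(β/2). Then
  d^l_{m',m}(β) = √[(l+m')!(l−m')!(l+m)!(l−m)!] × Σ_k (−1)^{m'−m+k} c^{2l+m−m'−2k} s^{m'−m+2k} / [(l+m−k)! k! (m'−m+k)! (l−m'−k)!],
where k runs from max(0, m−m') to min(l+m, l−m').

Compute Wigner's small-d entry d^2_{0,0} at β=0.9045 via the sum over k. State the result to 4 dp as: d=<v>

d=0.0730

d^2_{0,0}(β=0.9045) via Wigner's sum:
c=cos(0.9045/2)=0.899466, s=sin(0.9045/2)=0.436990; N=√[2·2·2·2]=4.000000
k∈{0,1,2} keeps every argument non-negative
  k=0: (−1)^0·4.0000/(4)·0.8995^4·0.4370^0 = +0.654545
  k=1: (−1)^1·4.0000/(1)·0.8995^2·0.4370^2 = -0.617979
  k=2: (−1)^2·4.0000/(4)·0.8995^0·0.4370^4 = +0.036466
d^2_{0,0}(0.9045) = +0.654545 -0.617979 +0.036466 = +0.073032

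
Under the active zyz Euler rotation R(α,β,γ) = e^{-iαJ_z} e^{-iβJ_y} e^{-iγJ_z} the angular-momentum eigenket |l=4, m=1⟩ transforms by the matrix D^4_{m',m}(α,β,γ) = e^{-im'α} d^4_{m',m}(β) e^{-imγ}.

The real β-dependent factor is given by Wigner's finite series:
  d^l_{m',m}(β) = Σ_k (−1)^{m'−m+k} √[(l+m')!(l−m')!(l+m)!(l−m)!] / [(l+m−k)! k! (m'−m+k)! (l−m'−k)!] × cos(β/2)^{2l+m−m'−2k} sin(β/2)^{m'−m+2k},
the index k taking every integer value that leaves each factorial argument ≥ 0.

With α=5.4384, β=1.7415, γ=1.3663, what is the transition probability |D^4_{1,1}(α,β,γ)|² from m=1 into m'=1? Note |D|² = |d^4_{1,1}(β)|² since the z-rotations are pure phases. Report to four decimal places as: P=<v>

Split into d^4_{1,1}(β=1.7415) × two z-phases.
With c≡cos(β/2)=0.644253 and s≡sin(β/2)=0.764812, N=[120·6·120·6]^{1/2}=720.000000
Admissible k: 0..3 (factorial args all ≥0)
  k=0: (−1)^0·720.0000/(720)·0.6443^8·0.7648^0 = +0.029679
  k=1: (−1)^1·720.0000/(48)·0.6443^6·0.7648^2 = -0.627394
  k=2: (−1)^2·720.0000/(24)·0.6443^4·0.7648^4 = +1.768345
  k=3: (−1)^3·720.0000/(72)·0.6443^2·0.7648^6 = -0.830697
d^4_{1,1}(1.7415) = +0.029679 -0.627394 +1.768345 -0.830697 = +0.339934
|D^4_{1,1}|² = |d^4_{1,1}(β)|² = (+0.339934)² = 0.115555 (the z-rotation phases have unit modulus)

P=0.1156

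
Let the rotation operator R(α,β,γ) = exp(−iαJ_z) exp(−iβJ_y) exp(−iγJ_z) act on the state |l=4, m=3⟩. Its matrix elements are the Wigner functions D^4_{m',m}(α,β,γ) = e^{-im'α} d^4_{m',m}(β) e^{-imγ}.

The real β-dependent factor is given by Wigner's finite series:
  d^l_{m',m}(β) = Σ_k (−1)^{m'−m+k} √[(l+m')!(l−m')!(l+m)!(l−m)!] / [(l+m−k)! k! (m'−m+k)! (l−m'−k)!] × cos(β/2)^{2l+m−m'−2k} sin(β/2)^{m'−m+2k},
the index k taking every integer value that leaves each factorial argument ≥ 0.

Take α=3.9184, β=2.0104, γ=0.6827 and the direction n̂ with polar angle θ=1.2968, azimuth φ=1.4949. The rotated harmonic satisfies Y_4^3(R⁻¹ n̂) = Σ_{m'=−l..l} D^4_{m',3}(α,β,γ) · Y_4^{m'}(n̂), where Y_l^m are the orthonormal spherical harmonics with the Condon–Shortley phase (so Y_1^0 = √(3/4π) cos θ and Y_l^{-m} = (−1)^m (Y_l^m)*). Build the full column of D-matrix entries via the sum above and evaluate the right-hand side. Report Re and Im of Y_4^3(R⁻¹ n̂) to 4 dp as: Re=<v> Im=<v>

Re=0.2452 Im=-0.0438

Need the full column D^4_{m',3} for m'=−4..4 at α=3.9184, β=2.0104, γ=0.6827.
cos(β/2)=0.535919, sin(β/2)=0.844269
d^4_{-4,3}: single k=7 term ⇒ +0.463459;  D = +0.226924+0.404103i
d^4_{-3,3}: k∈[6..7] ⇒ +0.728086 -0.258135 = +0.469950;  D = -0.451346-0.130922i
d^4_{-2,3}: k∈[5..6] ⇒ +0.741120 -0.613098 = +0.128021;  D = +0.112686-0.060756i
d^4_{-1,3}: k∈[4..5] ⇒ +0.554422 -0.825572 = -0.271149;  D = +0.080002-0.259079i
d^4_{0,3}: k∈[3..4] ⇒ +0.314778 -0.781209 = -0.466431;  D = +0.214272+0.414301i
d^4_{1,3}: k∈[2..3] ⇒ +0.134038 -0.554422 = -0.420384;  D = -0.399479-0.130915i
d^4_{2,3}: k∈[1..2] ⇒ +0.040109 -0.298624 = -0.258515;  D = +0.231629-0.114796i
d^4_{3,3}: k∈[0..1] ⇒ +0.006804 -0.118211 = -0.111406;  D = -0.036508+0.105255i
d^4_{4,3}: single k=0 term ⇒ -0.030320;  D = -0.012995-0.027394i
Y_4^{m'}(θ=1.2968,φ=1.4949) and Σ D·Y over m':
  (+0.2269+0.4041i)·(+0.3627+0.1136i)  (-0.4513-0.1309i)·(-0.0682+0.2944i)  (+0.1127-0.0608i)·(+0.1494+0.0229i)  (+0.0800-0.2591i)·(-0.0232+0.3057i)  (+0.2143+0.4143i)·(+0.1049+0.0000i)  (-0.3995-0.1309i)·(+0.0232+0.3057i)  (+0.2316-0.1148i)·(+0.1494-0.0229i)  (-0.0365+0.1053i)·(+0.0682+0.2944i)  (-0.0130-0.0274i)·(+0.3627-0.1136i)
Y_4^3(R⁻¹ n̂) = +0.245153-0.043777i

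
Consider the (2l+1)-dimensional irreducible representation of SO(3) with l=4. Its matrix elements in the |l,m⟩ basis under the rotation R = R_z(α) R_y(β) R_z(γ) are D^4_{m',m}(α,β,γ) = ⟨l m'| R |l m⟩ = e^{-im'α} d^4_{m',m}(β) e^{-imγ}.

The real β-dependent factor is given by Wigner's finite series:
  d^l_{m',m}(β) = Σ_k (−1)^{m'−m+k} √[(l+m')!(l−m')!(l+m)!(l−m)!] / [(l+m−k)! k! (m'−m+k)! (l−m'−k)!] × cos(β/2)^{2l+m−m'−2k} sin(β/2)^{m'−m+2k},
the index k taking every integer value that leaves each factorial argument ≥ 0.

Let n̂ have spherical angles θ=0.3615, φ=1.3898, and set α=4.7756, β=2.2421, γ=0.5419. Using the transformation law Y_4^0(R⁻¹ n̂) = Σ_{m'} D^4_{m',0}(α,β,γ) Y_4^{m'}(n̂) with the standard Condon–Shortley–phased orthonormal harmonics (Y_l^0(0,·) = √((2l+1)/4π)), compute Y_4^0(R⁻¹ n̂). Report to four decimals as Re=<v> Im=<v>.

Re=-0.0409 Im=0.0000

Need the full column D^4_{m',0} for m'=−4..4 at α=4.7756, β=2.2421, γ=0.5419.
cos(β/2)=0.434737, sin(β/2)=0.900557
d^4_{-4,0}: single k=4 term ⇒ +0.196563;  D = +0.190313+0.049172i
d^4_{-3,0}: k∈[3..4] ⇒ +0.134194 -0.575839 = -0.441646;  D = +0.083250-0.433728i
d^4_{-2,0}: k∈[2..4] ⇒ +0.051940 -0.594350 +0.956408 = +0.413998;  D = -0.410694-0.052199i
d^4_{-1,0}: k∈[1..4] ⇒ +0.011820 -0.304322 +1.305880 -0.933946 = +0.079432;  D = +0.005018-0.079274i
d^4_{0,0}: k∈[0..4] ⇒ +0.001276 -0.087600 +0.845775 -1.613028 +0.432605 = -0.420972;  D = -0.420972+0.000000i
d^4_{1,0}: k∈[0..3] ⇒ -0.011820 +0.304322 -1.305880 +0.933946 = -0.079432;  D = -0.005018-0.079274i
d^4_{2,0}: k∈[0..2] ⇒ +0.051940 -0.594350 +0.956408 = +0.413998;  D = -0.410694+0.052199i
d^4_{3,0}: k∈[0..1] ⇒ -0.134194 +0.575839 = +0.441646;  D = -0.083250-0.433728i
d^4_{4,0}: single k=0 term ⇒ +0.196563;  D = +0.190313-0.049172i
Y_4^{m'}(θ=0.3615,φ=1.3898) and Σ D·Y over m':
  (+0.1903+0.0492i)·(+0.0052+0.0046i)  (+0.0832-0.4337i)·(-0.0268+0.0443i)  (-0.4107-0.0522i)·(-0.2005-0.0759i)  (+0.0050-0.0793i)·(+0.0880-0.4810i)  (-0.4210+0.0000i)·(+0.3749+0.0000i)  (-0.0050-0.0793i)·(-0.0880-0.4810i)  (-0.4107+0.0522i)·(-0.2005+0.0759i)  (-0.0832-0.4337i)·(+0.0268+0.0443i)  (+0.1903-0.0492i)·(+0.0052-0.0046i)
Y_4^0(R⁻¹ n̂) = -0.040884+0.000000i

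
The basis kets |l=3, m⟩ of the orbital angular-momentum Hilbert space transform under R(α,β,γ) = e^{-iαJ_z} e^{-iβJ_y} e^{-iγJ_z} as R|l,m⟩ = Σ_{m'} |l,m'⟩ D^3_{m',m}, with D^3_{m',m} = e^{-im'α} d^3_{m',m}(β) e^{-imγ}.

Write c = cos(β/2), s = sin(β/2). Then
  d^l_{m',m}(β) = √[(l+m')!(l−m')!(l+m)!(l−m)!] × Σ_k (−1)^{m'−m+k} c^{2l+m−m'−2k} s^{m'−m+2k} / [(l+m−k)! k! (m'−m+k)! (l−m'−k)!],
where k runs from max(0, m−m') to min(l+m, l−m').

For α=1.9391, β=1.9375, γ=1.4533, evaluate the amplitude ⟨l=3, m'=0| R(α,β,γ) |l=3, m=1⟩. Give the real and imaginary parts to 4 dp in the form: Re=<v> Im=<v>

Re=-0.0169 Im=0.1434

Split into d^3_{0,1}(β=1.9375) × two z-phases.
c=cos(1.9375/2)=0.566330, s=sin(1.9375/2)=0.824178; N=√[6·6·24·2]=41.569219
The bounds max(0,m−m')=1 and min(l+m,l−m')=3 give 3 terms
  k=1: (−1)^0·41.5692/(12)·0.5663^5·0.8242^1 = +0.166326
  k=2: (−1)^1·41.5692/(4)·0.5663^3·0.8242^3 = -1.056780
  k=3: (−1)^2·41.5692/(12)·0.5663^1·0.8242^5 = +0.746048
d^3_{0,1}(1.9375) = +0.166326 -1.056780 +0.746048 = -0.144407
Attach z-rotation phases: D = e^{-i(0)(1.9391)}·(-0.144407)·e^{-i(1)(1.4533)} = -0.016928+0.143411i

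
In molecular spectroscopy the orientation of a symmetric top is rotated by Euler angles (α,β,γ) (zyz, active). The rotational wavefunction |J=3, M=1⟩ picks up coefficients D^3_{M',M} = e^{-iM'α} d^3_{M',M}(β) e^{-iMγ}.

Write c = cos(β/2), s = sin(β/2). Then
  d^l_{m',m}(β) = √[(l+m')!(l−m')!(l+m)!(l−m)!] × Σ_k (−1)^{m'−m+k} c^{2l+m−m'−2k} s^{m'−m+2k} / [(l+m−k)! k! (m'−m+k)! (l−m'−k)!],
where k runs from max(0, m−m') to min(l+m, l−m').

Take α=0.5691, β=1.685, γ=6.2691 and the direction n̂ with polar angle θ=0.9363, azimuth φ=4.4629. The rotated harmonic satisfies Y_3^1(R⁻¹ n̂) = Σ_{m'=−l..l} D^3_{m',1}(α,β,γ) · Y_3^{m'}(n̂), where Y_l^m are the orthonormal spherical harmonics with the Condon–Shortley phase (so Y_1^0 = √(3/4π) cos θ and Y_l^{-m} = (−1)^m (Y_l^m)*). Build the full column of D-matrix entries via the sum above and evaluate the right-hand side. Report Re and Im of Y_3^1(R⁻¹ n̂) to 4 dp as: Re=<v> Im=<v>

Need the full column D^3_{m',1} for m'=−3..3 at α=0.5691, β=1.685, γ=6.2691.
cos(β/2)=0.665599, sin(β/2)=0.746309
d^3_{-3,1}: single k=4 term ⇒ +0.532288;  D = -0.079854+0.526264i
d^3_{-2,1}: k∈[3..4] ⇒ +0.775220 -0.487312 = +0.287908;  D = +0.117006+0.263060i
d^3_{-1,1}: k∈[2..4] ⇒ +0.655904 -1.099490 +0.172788 = -0.270798;  D = -0.226039-0.149125i
d^3_{0,1}: k∈[1..3] ⇒ +0.337733 -1.273817 +0.533824 = -0.402260;  D = -0.402220-0.005666i
d^3_{1,1}: k∈[0..2] ⇒ +0.086951 -0.874538 +0.824617 = +0.037030;  D = +0.031472-0.019513i
d^3_{2,1}: k∈[0..1] ⇒ -0.308307 +0.775220 = +0.466914;  D = +0.201695-0.421103i
d^3_{3,1}: single k=0 term ⇒ +0.423384;  D = -0.051701-0.420216i
Y_3^{m'}(θ=0.9363,φ=4.4629) and Σ D·Y over m':
  (-0.0799+0.5263i)·(+0.1483-0.1597i)  (+0.1170+0.2631i)·(-0.3450-0.1880i)  (-0.2260-0.1491i)·(-0.0486+0.1909i)  (-0.4022-0.0057i)·(-0.2750+0.0000i)  (+0.0315-0.0195i)·(+0.0486+0.1909i)  (+0.2017-0.4211i)·(-0.3450+0.1880i)  (-0.0517-0.4202i)·(-0.1483-0.1597i)
Y_3^1(R⁻¹ n̂) = +0.186768+0.202562i

Re=0.1868 Im=0.2026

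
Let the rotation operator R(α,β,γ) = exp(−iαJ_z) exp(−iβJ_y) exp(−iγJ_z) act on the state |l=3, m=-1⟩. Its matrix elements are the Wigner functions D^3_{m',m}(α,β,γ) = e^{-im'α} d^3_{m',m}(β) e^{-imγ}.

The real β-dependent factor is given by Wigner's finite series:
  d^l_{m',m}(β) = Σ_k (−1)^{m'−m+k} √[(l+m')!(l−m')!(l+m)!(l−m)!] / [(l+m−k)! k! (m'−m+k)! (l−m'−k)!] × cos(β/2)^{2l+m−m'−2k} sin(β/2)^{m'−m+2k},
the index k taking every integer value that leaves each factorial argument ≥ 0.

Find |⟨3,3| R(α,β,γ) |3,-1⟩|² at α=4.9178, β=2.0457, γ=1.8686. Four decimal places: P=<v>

P=0.3113

First d^3_{3,-1}(β=2.0457), then the phase factors e^{-i(3)α} and e^{-i(-1)γ}:
With c≡cos(β/2)=0.520935 and s≡sin(β/2)=0.853596, N=[720·1·2·24]^{1/2}=185.903201
Admissible k: 0..0 (factorial args all ≥0)
  k=0: (−1)^4·185.9032/(48)·0.5209^2·0.8536^4 = +0.557986
d^3_{3,-1}(2.0457) = +0.557986
|D^3_{3,-1}|² = |d^3_{3,-1}(β)|² = (+0.557986)² = 0.311348 (the z-rotation phases have unit modulus)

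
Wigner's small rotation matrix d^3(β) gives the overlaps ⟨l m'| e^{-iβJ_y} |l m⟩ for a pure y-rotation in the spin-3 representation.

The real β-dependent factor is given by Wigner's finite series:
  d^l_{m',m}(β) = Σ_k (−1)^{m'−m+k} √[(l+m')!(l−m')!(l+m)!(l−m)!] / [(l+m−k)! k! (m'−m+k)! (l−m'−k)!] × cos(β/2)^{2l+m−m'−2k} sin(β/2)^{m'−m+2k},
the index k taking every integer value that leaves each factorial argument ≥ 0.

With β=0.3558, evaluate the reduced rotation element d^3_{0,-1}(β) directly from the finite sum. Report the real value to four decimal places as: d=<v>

d=-0.5118

d^3_{0,-1}(β=0.3558) via Wigner's sum:
c=cos(0.3558/2)=0.984217, s=sin(0.3558/2)=0.176963; N=√[6·6·2·24]=41.569219
k: max(0,(-1)−(0))=0 … min(3+(-1),3−(0))=2
  k=0: (−1)^1·41.5692/(12)·0.9842^5·0.1770^1 = -0.566146
  k=1: (−1)^2·41.5692/(4)·0.9842^3·0.1770^3 = +0.054908
  k=2: (−1)^3·41.5692/(12)·0.9842^1·0.1770^5 = -0.000592
d^3_{0,-1}(0.3558) = -0.566146 +0.054908 -0.000592 = -0.511830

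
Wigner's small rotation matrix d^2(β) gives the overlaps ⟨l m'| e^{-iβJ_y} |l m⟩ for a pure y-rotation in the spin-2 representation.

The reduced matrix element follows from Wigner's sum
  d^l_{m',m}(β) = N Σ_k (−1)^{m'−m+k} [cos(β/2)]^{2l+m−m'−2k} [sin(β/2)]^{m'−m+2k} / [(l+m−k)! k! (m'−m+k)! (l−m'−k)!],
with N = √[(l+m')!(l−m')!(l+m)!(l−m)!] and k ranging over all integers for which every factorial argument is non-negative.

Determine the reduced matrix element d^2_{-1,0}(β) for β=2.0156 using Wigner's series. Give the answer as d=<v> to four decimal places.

d=-0.4757

d^2_{-1,0}(β=2.0156) via Wigner's sum:
c=cos(2.0156/2)=0.533722, s=sin(2.0156/2)=0.845660; N=√[1·6·2·2]=4.898979
The bounds max(0,m−m')=1 and min(l+m,l−m')=2 give 2 terms
  k=1: (−1)^0·4.8990/(2)·0.5337^3·0.8457^1 = +0.314933
  k=2: (−1)^1·4.8990/(2)·0.5337^1·0.8457^3 = -0.790639
d^2_{-1,0}(2.0156) = +0.314933 -0.790639 = -0.475706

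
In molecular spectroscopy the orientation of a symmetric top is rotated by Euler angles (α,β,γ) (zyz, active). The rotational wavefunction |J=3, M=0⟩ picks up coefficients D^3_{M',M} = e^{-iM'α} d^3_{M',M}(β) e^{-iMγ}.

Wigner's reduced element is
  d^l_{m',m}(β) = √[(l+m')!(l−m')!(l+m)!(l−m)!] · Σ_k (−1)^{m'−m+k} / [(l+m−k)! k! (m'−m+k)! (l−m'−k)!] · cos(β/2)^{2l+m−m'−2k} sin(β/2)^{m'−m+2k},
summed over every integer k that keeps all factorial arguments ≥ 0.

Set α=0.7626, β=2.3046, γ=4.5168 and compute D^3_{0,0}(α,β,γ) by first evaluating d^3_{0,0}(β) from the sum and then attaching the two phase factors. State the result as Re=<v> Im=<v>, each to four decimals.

D^3_{0,0}(0.7626,2.3046,4.5168) = e^{-i·0·0.7626}·d^3_{0,0}(2.3046)·e^{-i·0·4.5168}. Compute d first:
With c≡cos(β/2)=0.406387 and s≡sin(β/2)=0.913701, N=[6·6·6·6]^{1/2}=36.000000
k: max(0,(0)−(0))=0 … min(3+(0),3−(0))=3
  k=0: (−1)^0·36.0000/(36)·0.4064^6·0.9137^0 = +0.004504
  k=1: (−1)^1·36.0000/(4)·0.4064^4·0.9137^2 = -0.204932
  k=2: (−1)^2·36.0000/(4)·0.4064^2·0.9137^4 = +1.035950
  k=3: (−1)^3·36.0000/(36)·0.4064^0·0.9137^6 = -0.581868
d^3_{0,0}(2.3046) = +0.004504 -0.204932 +1.035950 -0.581868 = +0.253654
Attach z-rotation phases: D = e^{-i(0)(0.7626)}·(+0.253654)·e^{-i(0)(4.5168)} = +0.253654+0.000000i

Re=0.2537 Im=0.0000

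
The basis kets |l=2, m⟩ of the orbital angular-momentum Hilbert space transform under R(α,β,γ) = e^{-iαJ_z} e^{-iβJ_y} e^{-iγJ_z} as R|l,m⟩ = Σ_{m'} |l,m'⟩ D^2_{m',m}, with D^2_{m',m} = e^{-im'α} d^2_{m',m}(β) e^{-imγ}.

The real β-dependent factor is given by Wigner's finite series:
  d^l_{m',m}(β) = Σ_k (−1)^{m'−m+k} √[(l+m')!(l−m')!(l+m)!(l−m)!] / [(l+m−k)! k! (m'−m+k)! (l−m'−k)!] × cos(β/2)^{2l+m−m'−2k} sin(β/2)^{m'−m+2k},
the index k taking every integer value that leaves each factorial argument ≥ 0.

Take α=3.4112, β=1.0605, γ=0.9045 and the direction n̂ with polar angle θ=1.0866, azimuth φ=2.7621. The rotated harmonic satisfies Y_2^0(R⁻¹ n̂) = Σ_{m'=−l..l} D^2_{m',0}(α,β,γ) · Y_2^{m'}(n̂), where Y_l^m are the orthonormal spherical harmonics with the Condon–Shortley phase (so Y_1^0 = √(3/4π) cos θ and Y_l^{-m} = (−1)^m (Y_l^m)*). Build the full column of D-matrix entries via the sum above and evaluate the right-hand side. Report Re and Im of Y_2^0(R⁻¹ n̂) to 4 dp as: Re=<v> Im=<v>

Re=0.3564 Im=0.0000

Need the full column D^2_{m',0} for m'=−2..2 at α=3.4112, β=1.0605, γ=0.9045.
cos(β/2)=0.862681, sin(β/2)=0.505749
d^2_{-2,0}: single k=2 term ⇒ +0.466279;  D = +0.400120+0.239417i
d^2_{-1,0}: k∈[1..2] ⇒ +0.795355 -0.273357 = +0.521997;  D = -0.503140-0.139036i
d^2_{0,0}: k∈[0..2] ⇒ +0.553860 -0.761430 +0.065424 = -0.142146;  D = -0.142146+0.000000i
d^2_{1,0}: k∈[0..1] ⇒ -0.795355 +0.273357 = -0.521997;  D = +0.503140-0.139036i
d^2_{2,0}: single k=0 term ⇒ +0.466279;  D = +0.400120-0.239417i
Y_2^{m'}(θ=1.0866,φ=2.7621) and Σ D·Y over m':
  (+0.4001+0.2394i)·(+0.2195+0.2082i)  (-0.5031-0.1390i)·(-0.2956-0.1179i)  (-0.1421+0.0000i)·(-0.1104+0.0000i)  (+0.5031-0.1390i)·(+0.2956-0.1179i)  (+0.4001-0.2394i)·(+0.2195-0.2082i)
Y_2^0(R⁻¹ n̂) = +0.356363+0.000000i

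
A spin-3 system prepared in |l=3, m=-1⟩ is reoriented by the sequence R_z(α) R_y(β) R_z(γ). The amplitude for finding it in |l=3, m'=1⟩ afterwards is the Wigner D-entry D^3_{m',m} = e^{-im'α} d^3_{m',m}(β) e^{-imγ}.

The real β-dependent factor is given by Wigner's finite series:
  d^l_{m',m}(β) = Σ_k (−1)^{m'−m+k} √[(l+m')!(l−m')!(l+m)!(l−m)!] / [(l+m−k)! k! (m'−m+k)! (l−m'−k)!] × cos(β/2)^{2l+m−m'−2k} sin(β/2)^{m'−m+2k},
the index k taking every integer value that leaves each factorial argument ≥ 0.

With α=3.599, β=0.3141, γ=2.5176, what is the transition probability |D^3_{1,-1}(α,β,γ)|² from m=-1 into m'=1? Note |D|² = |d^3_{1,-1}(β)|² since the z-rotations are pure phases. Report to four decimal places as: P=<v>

First d^3_{1,-1}(β=0.3141), then the phase factors e^{-i(1)α} and e^{-i(-1)γ}:
c=cos(0.3141/2)=0.987693, s=sin(0.3141/2)=0.156405; N=√[24·2·2·24]=48.000000
The bounds max(0,m−m')=0 and min(l+m,l−m')=2 give 3 terms
  k=0: (−1)^2·48.0000/(8)·0.9877^4·0.1564^2 = +0.139682
  k=1: (−1)^3·48.0000/(6)·0.9877^2·0.1564^4 = -0.004670
  k=2: (−1)^4·48.0000/(48)·0.9877^0·0.1564^6 = +0.000015
d^3_{1,-1}(0.3141) = +0.139682 -0.004670 +0.000015 = +0.135027
|D^3_{1,-1}|² = |d^3_{1,-1}(β)|² = (+0.135027)² = 0.018232 (the z-rotation phases have unit modulus)

P=0.0182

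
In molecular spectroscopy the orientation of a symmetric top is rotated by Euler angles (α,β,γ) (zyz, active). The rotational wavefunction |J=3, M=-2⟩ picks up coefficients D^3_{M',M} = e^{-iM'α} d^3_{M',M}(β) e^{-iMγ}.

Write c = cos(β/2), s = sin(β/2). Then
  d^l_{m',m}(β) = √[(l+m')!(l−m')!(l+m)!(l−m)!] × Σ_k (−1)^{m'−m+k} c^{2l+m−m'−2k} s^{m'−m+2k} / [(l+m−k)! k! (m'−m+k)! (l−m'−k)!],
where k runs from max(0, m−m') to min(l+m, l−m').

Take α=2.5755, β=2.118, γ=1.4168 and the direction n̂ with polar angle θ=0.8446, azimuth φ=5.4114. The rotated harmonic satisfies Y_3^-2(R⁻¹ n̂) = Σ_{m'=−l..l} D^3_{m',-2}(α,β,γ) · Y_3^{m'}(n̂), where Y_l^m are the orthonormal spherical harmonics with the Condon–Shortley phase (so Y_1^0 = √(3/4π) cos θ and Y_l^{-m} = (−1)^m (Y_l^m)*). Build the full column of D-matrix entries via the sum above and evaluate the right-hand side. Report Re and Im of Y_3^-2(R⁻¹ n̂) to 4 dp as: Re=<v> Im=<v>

Need the full column D^3_{m',-2} for m'=−3..3 at α=2.5755, β=2.118, γ=1.4168.
cos(β/2)=0.489744, sin(β/2)=0.871866
d^3_{-3,-2}: single k=1 term ⇒ +0.060169;  D = -0.025382-0.054553i
d^3_{-2,-2}: k∈[0..1] ⇒ +0.013798 -0.218649 = -0.204851;  D = +0.026681-0.203106i
d^3_{-1,-2}: k∈[0..1] ⇒ -0.077678 +0.492365 = +0.414688;  D = +0.266104-0.318047i
d^3_{0,-2}: k∈[0..1] ⇒ +0.239518 -0.759099 = -0.519582;  D = +0.495132-0.157509i
d^3_{1,-2}: k∈[0..1] ⇒ -0.492365 +0.780222 = +0.287857;  D = +0.278322+0.073474i
d^3_{2,-2}: k∈[0..1] ⇒ +0.692960 -0.439237 = +0.253723;  D = -0.172316-0.186232i
d^3_{3,-2}: single k=0 term ⇒ -0.604358;  D = -0.108502-0.594538i
Y_3^{m'}(θ=0.8446,φ=5.4114) and Σ D·Y over m':
  (-0.0254-0.0546i)·(-0.1508+0.0876i)  (+0.0267-0.2031i)·(-0.0652+0.3737i)  (+0.2661-0.3180i)·(+0.1873+0.2228i)  (+0.4951-0.1575i)·(-0.1971+0.0000i)  (+0.2783+0.0735i)·(-0.1873+0.2228i)  (-0.1723-0.1862i)·(-0.0652-0.3737i)  (-0.1085-0.5945i)·(+0.1508+0.0876i)
Y_3^-2(R⁻¹ n̂) = +0.014761+0.085627i

Re=0.0148 Im=0.0856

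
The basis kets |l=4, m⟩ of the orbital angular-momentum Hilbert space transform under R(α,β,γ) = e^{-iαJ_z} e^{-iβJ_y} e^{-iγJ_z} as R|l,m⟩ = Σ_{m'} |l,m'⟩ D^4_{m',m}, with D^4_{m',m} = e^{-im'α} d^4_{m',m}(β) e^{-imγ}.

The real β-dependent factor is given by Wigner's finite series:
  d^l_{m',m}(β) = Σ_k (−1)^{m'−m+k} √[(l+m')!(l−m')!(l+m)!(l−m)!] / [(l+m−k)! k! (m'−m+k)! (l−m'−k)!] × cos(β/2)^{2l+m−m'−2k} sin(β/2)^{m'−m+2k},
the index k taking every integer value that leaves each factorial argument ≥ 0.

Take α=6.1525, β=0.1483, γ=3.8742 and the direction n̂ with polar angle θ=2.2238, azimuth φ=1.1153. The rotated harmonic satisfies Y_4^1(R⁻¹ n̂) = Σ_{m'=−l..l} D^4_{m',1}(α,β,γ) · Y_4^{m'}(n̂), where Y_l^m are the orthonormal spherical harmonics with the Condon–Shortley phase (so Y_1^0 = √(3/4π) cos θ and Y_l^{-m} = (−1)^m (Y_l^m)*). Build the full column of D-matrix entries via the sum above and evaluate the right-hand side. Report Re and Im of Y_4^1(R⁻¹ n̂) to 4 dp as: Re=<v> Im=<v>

Re=0.1568 Im=0.0688

Need the full column D^4_{m',1} for m'=−4..4 at α=6.1525, β=0.1483, γ=3.8742.
cos(β/2)=0.997252, sin(β/2)=0.074082
d^4_{-4,1}: single k=5 term ⇒ +0.000017;  D = -0.000005+0.000016i
d^4_{-3,1}: k∈[4..5] ⇒ +0.000394 -0.000001 = +0.000393;  D = -0.000169+0.000354i
d^4_{-2,1}: k∈[3..5] ⇒ +0.005671 -0.000047 +0.000000 = +0.005624;  D = -0.003067+0.004714i
d^4_{-1,1}: k∈[2..5] ⇒ +0.053983 -0.000894 +0.000002 -0.000000 = +0.053092;  D = -0.034506+0.040349i
d^4_{0,1}: k∈[1..4] ⇒ +0.324985 -0.010760 +0.000059 -0.000000 = +0.314284;  D = -0.233649+0.210196i
d^4_{1,1}: k∈[0..3] ⇒ +0.978227 -0.080974 +0.000894 -0.000002 = +0.898145;  D = -0.740295+0.508555i
d^4_{2,1}: k∈[0..2] ⇒ -0.308308 +0.008507 -0.000031 = -0.299832;  D = +0.267153-0.136120i
d^4_{3,1}: k∈[0..1] ⇒ +0.042848 -0.000394 = +0.042454;  D = -0.040015+0.014180i
d^4_{4,1}: single k=0 term ⇒ -0.003001;  D = +0.002935-0.000625i
Y_4^{m'}(θ=2.2238,φ=1.1153) and Σ D·Y over m':
  (-0.0000+0.0000i)·(-0.0438+0.1706i)  (-0.0002+0.0004i)·(+0.3731-0.0773i)  (-0.0031+0.0047i)·(-0.2049-0.2641i)  (-0.0345+0.0403i)·(+0.0418-0.0853i)  (-0.2336+0.2102i)·(-0.3496+0.0000i)  (-0.7403+0.5086i)·(-0.0418-0.0853i)  (+0.2672-0.1361i)·(-0.2049+0.2641i)  (-0.0400+0.0142i)·(-0.3731-0.0773i)  (+0.0029-0.0006i)·(-0.0438-0.1706i)
Y_4^1(R⁻¹ n̂) = +0.156825+0.068799i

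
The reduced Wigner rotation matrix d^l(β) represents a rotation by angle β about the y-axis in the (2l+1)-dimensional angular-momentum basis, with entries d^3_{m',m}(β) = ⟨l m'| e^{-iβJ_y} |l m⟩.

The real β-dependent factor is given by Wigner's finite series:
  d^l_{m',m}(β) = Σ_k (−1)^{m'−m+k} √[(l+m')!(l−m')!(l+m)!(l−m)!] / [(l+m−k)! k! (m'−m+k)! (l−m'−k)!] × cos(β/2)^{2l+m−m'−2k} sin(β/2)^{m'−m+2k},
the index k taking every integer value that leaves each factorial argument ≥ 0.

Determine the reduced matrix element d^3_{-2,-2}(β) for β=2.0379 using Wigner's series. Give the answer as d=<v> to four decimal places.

d=-0.2531

d^3_{-2,-2}(β=2.0379) via Wigner's sum:
With c≡cos(β/2)=0.524260 and s≡sin(β/2)=0.851558, N=[1·120·1·120]^{1/2}=120.000000
The bounds max(0,m−m')=0 and min(l+m,l−m')=1 give 2 terms
  k=0: (−1)^0·120.0000/(120)·0.5243^6·0.8516^0 = +0.020763
  k=1: (−1)^1·120.0000/(24)·0.5243^4·0.8516^2 = -0.273897
d^3_{-2,-2}(2.0379) = +0.020763 -0.273897 = -0.253134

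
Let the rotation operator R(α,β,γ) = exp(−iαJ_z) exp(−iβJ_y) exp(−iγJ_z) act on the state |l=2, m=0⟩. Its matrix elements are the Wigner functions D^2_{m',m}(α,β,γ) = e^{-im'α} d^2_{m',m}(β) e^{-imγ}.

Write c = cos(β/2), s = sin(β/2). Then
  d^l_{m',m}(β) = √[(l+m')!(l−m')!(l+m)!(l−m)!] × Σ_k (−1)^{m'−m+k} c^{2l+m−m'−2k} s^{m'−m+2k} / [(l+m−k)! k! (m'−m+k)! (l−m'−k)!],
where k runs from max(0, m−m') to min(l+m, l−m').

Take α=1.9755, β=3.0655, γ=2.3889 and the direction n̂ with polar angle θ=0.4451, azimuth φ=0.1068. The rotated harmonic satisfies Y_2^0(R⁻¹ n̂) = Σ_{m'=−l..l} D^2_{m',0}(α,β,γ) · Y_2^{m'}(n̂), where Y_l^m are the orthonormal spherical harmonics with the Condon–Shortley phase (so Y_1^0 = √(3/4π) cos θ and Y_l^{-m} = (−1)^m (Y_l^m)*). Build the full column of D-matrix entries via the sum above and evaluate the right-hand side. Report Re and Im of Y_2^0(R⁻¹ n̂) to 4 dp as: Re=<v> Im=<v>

Re=0.4674 Im=0.0000

Need the full column D^2_{m',0} for m'=−2..2 at α=1.9755, β=3.0655, γ=2.3889.
cos(β/2)=0.038037, sin(β/2)=0.999276
d^2_{-2,0}: single k=2 term ⇒ +0.003539;  D = -0.002442-0.002562i
d^2_{-1,0}: k∈[1..2] ⇒ +0.000135 -0.092969 = -0.092835;  D = +0.036553-0.085335i
d^2_{0,0}: k∈[0..2] ⇒ +0.000002 -0.005779 +0.997108 = +0.991332;  D = +0.991332+0.000000i
d^2_{1,0}: k∈[0..1] ⇒ -0.000135 +0.092969 = +0.092835;  D = -0.036553-0.085335i
d^2_{2,0}: single k=0 term ⇒ +0.003539;  D = -0.002442+0.002562i
Y_2^{m'}(θ=0.4451,φ=0.1068) and Σ D·Y over m':
  (-0.0024-0.0026i)·(+0.0700-0.0152i)  (+0.0366-0.0853i)·(+0.2985-0.0320i)  (+0.9913+0.0000i)·(+0.4554+0.0000i)  (-0.0366-0.0853i)·(-0.2985-0.0320i)  (-0.0024+0.0026i)·(+0.0700+0.0152i)
Y_2^0(R⁻¹ n̂) = +0.467383+0.000000i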